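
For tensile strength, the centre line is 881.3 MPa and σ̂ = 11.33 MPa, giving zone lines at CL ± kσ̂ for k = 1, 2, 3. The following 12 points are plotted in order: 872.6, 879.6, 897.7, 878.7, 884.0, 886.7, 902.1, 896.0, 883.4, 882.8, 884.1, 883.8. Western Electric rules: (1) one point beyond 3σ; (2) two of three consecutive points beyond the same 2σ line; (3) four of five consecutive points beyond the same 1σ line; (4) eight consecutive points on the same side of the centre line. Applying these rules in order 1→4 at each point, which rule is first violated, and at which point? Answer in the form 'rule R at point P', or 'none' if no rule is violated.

Zone of each point (C = within 1σ̂, B = 1σ̂–2σ̂, A = 2σ̂–3σ̂, * = beyond 3σ̂; sign = side of CL): 1:-C, 2:-C, 3:+B, 4:-C, 5:+C, 6:+C, 7:+B, 8:+B, 9:+C, 10:+C, 11:+C, 12:+C
Rule 4 (eight consecutive points on the same side of the centre line) is satisfied at point 12.

rule 4 at point 12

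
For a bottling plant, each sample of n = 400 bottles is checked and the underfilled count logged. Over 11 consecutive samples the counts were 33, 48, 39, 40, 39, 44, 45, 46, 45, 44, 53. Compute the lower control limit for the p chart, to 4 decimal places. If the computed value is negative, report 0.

0.0616

p̄ = Σdᵢ / (k·n) = 476 / (11 × 400) = 0.10818
LCL = p̄ − 3·√(p̄(1−p̄)/n) = 0.10818 − 3 × 0.01553 = 0.06159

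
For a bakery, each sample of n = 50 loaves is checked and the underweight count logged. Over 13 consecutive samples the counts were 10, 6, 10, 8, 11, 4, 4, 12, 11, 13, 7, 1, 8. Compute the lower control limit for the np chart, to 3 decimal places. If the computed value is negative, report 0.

p̄ = Σdᵢ / (k·n) = 105 / (13 × 50) = 0.16154
LCL = np̄ − 3·√(np̄(1−p̄)) = 8.0769 − 3 × 2.6023 = 0.2699

0.270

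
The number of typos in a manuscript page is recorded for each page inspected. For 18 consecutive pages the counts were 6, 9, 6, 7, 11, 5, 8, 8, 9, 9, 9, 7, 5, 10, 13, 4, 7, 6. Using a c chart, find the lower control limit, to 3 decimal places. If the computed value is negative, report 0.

0.000

c̄ = (6 + 9 + 6 + 7 + 11 + 5 + 8 + 8 + 9 + 9 + 9 + 7 + 5 + 10 + 13 + 4 + 7 + 6) / 18 = 139 / 18 = 7.7222
LCL = c̄ − 3√c̄ = 7.7222 − 3 × 2.7789 = -0.6144 → 0 (cannot be negative)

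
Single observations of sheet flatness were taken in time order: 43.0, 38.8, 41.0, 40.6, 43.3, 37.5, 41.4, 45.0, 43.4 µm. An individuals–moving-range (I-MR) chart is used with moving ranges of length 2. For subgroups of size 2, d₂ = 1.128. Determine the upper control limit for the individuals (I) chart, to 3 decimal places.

49.667

X̄ = (43.0 + 38.8 + 41.0 + 40.6 + 43.3 + 37.5 + 41.4 + 45.0 + 43.4) / 9 = 41.5556
Moving ranges: 4.2, 2.2, 0.4, 2.7, 5.8, 3.9, 3.6, 1.6; M̄R̄ = 24.4000 / 8 = 3.0500
UCL = X̄ + 3·M̄R̄/d₂ = 41.5556 + 3 × 3.0500 / 1.128 = 49.6673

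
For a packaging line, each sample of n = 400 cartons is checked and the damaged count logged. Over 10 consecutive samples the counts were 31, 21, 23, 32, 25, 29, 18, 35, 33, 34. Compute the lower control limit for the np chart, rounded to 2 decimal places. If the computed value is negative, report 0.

12.77

p̄ = Σdᵢ / (k·n) = 281 / (10 × 400) = 0.07025
LCL = np̄ − 3·√(np̄(1−p̄)) = 28.1000 − 3 × 5.1114 = 12.7659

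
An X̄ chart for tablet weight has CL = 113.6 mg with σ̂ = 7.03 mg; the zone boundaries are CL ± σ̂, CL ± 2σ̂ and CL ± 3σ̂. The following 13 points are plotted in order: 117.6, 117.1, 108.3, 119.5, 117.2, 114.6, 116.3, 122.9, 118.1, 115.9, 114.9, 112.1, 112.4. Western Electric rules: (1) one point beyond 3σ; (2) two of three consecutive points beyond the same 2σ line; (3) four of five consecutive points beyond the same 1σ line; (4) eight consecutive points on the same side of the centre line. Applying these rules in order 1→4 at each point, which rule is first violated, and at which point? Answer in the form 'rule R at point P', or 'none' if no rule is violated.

Zone of each point (C = within 1σ̂, B = 1σ̂–2σ̂, A = 2σ̂–3σ̂, * = beyond 3σ̂; sign = side of CL): 1:+C, 2:+C, 3:-C, 4:+C, 5:+C, 6:+C, 7:+C, 8:+B, 9:+C, 10:+C, 11:+C, 12:-C, 13:-C
Rule 4 (eight consecutive points on the same side of the centre line) is satisfied at point 11.

rule 4 at point 11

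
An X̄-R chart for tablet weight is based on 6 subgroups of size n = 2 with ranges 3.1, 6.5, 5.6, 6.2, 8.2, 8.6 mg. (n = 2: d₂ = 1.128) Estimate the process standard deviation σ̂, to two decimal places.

5.64

R̄ = (3.1 + 6.5 + 5.6 + 6.2 + 8.2 + 8.6) / 6 = 6.3667
σ̂ = R̄ / d₂ = 6.3667 / 1.128 = 5.6442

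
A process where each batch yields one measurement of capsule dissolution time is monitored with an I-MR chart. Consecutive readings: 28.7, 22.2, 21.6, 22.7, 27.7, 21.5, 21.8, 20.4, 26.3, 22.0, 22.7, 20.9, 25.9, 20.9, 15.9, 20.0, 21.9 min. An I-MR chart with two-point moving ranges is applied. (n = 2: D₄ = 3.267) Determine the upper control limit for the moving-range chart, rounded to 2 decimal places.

Moving ranges: 6.5, 0.6, 1.1, 5.0, 6.2, 0.3, 1.4, 5.9, 4.3, 0.7, 1.8, 5.0, 5.0, 5.0, 4.1, 1.9; M̄R̄ = 54.8000 / 16 = 3.4250
UCL_MR = D₄·M̄R̄ = 3.267 × 3.4250 = 11.1895

11.19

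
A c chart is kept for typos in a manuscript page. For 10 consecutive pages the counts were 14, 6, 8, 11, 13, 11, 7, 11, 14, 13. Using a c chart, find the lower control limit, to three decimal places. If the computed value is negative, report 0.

0.941

c̄ = (14 + 6 + 8 + 11 + 13 + 11 + 7 + 11 + 14 + 13) / 10 = 108 / 10 = 10.8000
LCL = c̄ − 3√c̄ = 10.8000 − 3 × 3.2863 = 0.9410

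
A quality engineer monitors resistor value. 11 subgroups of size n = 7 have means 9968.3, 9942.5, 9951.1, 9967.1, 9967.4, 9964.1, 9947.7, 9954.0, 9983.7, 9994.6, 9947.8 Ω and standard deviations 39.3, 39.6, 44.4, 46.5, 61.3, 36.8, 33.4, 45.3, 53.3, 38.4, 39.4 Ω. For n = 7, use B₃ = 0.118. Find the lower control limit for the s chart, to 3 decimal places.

s̄ = (39.3 + 39.6 + 44.4 + 46.5 + 61.3 + 36.8 + 33.4 + 45.3 + 53.3 + 38.4 + 39.4) / 11 = 43.4273
LCL_s = B₃·s̄ = 0.118 × 43.4273 = 5.1244

5.124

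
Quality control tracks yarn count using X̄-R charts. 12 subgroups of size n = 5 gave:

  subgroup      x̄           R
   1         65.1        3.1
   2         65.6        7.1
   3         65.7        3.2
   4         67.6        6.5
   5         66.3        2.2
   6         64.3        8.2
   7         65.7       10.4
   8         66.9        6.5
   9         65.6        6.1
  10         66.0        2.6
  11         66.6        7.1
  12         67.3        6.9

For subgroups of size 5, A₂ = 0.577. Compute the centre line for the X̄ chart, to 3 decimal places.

X̄̄ = (65.1 + 65.6 + 65.7 + 67.6 + 66.3 + 64.3 + 65.7 + 66.9 + 65.6 + 66.0 + 66.6 + 67.3) / 12 = 792.7000 / 12 = 66.0583
CL = X̄̄ = 66.0583

66.058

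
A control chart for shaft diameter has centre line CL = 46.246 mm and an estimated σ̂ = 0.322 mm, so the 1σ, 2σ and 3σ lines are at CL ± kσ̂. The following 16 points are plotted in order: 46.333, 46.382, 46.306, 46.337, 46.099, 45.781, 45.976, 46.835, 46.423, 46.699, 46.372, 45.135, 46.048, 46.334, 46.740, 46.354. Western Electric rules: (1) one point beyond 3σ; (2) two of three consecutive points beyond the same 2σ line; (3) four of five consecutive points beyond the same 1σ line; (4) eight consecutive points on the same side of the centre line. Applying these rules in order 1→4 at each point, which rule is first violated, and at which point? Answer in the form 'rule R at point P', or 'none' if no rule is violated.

rule 1 at point 12

Zone of each point (C = within 1σ̂, B = 1σ̂–2σ̂, A = 2σ̂–3σ̂, * = beyond 3σ̂; sign = side of CL): 1:+C, 2:+C, 3:+C, 4:+C, 5:-C, 6:-B, 7:-C, 8:+B, 9:+C, 10:+B, 11:+C, 12:-*, 13:-C, 14:+C, 15:+B, 16:+C
Rule 1 (one point beyond the 3σ limits) is satisfied at point 12.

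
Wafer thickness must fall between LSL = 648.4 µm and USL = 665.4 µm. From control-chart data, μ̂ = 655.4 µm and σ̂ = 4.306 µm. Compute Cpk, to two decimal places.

0.54

Cpu = (USL − μ̂) / (3σ̂) = (665.4 − 655.4) / (3 × 4.306) = 0.7741; Cpl = (μ̂ − LSL) / (3σ̂) = (655.4 − 648.4) / (3 × 4.306) = 0.5419; Cpk = min(Cpu, Cpl) = 0.5419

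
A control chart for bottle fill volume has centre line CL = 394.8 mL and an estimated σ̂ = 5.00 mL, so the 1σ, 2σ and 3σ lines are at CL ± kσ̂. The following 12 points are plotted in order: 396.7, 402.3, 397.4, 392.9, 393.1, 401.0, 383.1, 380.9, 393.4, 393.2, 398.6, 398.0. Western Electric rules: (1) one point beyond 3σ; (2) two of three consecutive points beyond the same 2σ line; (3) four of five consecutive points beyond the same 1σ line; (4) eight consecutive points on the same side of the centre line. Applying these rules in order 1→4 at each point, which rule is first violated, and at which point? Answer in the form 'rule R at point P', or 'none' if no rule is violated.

rule 2 at point 8

Zone of each point (C = within 1σ̂, B = 1σ̂–2σ̂, A = 2σ̂–3σ̂, * = beyond 3σ̂; sign = side of CL): 1:+C, 2:+B, 3:+C, 4:-C, 5:-C, 6:+B, 7:-A, 8:-A, 9:-C, 10:-C, 11:+C, 12:+C
Rule 2 (two of three consecutive points beyond the same 2σ limit) is satisfied at point 8.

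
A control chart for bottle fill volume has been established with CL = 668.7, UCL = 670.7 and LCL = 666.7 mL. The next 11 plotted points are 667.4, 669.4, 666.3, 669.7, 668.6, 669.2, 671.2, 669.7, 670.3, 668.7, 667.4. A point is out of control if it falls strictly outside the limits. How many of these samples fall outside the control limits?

Compare each point to [666.7, 670.7]: sample 3 = 666.3 < LCL; sample 7 = 671.2 > UCL.

2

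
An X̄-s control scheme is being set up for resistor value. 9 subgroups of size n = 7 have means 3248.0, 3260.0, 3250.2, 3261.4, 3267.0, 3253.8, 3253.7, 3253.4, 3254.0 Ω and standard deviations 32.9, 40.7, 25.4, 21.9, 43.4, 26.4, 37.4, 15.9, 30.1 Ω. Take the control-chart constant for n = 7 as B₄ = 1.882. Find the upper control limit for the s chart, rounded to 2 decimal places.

s̄ = (32.9 + 40.7 + 25.4 + 21.9 + 43.4 + 26.4 + 37.4 + 15.9 + 30.1) / 9 = 30.4556
UCL_s = B₄·s̄ = 1.882 × 30.4556 = 57.3174

57.32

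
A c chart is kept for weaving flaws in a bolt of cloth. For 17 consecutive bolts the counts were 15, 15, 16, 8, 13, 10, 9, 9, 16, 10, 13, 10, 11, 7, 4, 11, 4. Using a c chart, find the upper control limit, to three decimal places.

20.436

c̄ = (15 + 15 + 16 + 8 + 13 + 10 + 9 + 9 + 16 + 10 + 13 + 10 + 11 + 7 + 4 + 11 + 4) / 17 = 181 / 17 = 10.6471
UCL = c̄ + 3√c̄ = 10.6471 + 3 × √10.6471 = 10.6471 + 3 × 3.2630 = 20.4360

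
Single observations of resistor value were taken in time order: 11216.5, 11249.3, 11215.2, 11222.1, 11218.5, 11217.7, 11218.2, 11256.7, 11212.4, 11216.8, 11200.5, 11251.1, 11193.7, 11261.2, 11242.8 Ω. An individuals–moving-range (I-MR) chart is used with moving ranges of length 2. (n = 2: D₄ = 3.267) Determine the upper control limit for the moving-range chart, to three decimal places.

Moving ranges: 32.8, 34.1, 6.9, 3.6, 0.8, 0.5, 38.5, 44.3, 4.4, 16.3, 50.6, 57.4, 67.5, 18.4; M̄R̄ = 376.1000 / 14 = 26.8643
UCL_MR = D₄·M̄R̄ = 3.267 × 26.8643 = 87.7656

87.766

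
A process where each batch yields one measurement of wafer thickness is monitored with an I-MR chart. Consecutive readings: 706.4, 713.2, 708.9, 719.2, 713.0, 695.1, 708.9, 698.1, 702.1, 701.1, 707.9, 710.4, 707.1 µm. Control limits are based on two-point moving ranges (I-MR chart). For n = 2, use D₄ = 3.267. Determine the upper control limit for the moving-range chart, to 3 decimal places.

23.876

Moving ranges: 6.8, 4.3, 10.3, 6.2, 17.9, 13.8, 10.8, 4.0, 1.0, 6.8, 2.5, 3.3; M̄R̄ = 87.7000 / 12 = 7.3083
UCL_MR = D₄·M̄R̄ = 3.267 × 7.3083 = 23.8763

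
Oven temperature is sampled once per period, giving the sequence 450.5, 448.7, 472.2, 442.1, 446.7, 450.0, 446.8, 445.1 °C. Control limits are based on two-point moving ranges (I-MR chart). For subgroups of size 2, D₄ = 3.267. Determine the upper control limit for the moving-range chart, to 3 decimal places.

Moving ranges: 1.8, 23.5, 30.1, 4.6, 3.3, 3.2, 1.7; M̄R̄ = 68.2000 / 7 = 9.7429
UCL_MR = D₄·M̄R̄ = 3.267 × 9.7429 = 31.8299

31.830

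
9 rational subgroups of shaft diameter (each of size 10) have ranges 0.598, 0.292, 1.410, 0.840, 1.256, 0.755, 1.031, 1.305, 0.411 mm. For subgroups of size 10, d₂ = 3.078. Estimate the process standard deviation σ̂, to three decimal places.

0.285

R̄ = (0.598 + 0.292 + 1.410 + 0.840 + 1.256 + 0.755 + 1.031 + 1.305 + 0.411) / 9 = 0.8776
σ̂ = R̄ / d₂ = 0.8776 / 3.078 = 0.2851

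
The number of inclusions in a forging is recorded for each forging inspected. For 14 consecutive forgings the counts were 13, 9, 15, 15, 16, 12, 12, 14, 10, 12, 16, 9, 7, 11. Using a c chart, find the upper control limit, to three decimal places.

22.699

c̄ = (13 + 9 + 15 + 15 + 16 + 12 + 12 + 14 + 10 + 12 + 16 + 9 + 7 + 11) / 14 = 171 / 14 = 12.2143
UCL = c̄ + 3√c̄ = 12.2143 + 3 × √12.2143 = 12.2143 + 3 × 3.4949 = 22.6990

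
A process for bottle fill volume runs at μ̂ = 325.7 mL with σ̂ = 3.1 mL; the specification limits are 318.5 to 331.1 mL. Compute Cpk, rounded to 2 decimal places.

0.58

Cpu = (USL − μ̂) / (3σ̂) = (331.1 − 325.7) / (3 × 3.1) = 0.5806; Cpl = (μ̂ − LSL) / (3σ̂) = (325.7 − 318.5) / (3 × 3.1) = 0.7742; Cpk = min(Cpu, Cpl) = 0.5806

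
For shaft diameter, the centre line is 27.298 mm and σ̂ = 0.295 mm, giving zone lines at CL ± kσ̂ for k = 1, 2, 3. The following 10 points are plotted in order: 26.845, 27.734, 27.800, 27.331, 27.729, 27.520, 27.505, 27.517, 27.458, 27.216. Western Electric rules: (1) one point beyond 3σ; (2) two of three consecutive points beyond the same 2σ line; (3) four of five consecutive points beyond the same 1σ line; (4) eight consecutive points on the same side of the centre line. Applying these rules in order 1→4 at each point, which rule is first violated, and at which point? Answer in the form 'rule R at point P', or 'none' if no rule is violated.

Zone of each point (C = within 1σ̂, B = 1σ̂–2σ̂, A = 2σ̂–3σ̂, * = beyond 3σ̂; sign = side of CL): 1:-B, 2:+B, 3:+B, 4:+C, 5:+B, 6:+C, 7:+C, 8:+C, 9:+C, 10:-C
Rule 4 (eight consecutive points on the same side of the centre line) is satisfied at point 9.

rule 4 at point 9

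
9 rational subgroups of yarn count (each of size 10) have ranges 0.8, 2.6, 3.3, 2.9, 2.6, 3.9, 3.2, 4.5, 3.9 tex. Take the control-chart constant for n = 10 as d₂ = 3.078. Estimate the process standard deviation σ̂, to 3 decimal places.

R̄ = (0.8 + 2.6 + 3.3 + 2.9 + 2.6 + 3.9 + 3.2 + 4.5 + 3.9) / 9 = 3.0778
σ̂ = R̄ / d₂ = 3.0778 / 3.078 = 0.9999

1.000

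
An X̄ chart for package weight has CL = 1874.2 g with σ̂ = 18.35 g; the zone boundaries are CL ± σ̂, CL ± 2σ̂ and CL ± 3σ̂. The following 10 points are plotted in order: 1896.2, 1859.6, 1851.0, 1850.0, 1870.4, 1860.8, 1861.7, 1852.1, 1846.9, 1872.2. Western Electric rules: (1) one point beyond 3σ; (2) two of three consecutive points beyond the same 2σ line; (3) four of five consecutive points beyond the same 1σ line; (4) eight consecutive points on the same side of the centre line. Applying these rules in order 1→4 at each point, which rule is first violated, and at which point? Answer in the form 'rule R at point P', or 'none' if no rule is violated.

rule 4 at point 9

Zone of each point (C = within 1σ̂, B = 1σ̂–2σ̂, A = 2σ̂–3σ̂, * = beyond 3σ̂; sign = side of CL): 1:+B, 2:-C, 3:-B, 4:-B, 5:-C, 6:-C, 7:-C, 8:-B, 9:-B, 10:-C
Rule 4 (eight consecutive points on the same side of the centre line) is satisfied at point 9.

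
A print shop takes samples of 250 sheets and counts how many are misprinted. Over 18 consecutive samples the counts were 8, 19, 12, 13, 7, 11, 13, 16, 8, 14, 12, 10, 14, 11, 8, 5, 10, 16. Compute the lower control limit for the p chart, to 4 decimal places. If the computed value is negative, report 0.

0.0063

p̄ = Σdᵢ / (k·n) = 207 / (18 × 250) = 0.04600
LCL = p̄ − 3·√(p̄(1−p̄)/n) = 0.04600 − 3 × 0.01325 = 0.00625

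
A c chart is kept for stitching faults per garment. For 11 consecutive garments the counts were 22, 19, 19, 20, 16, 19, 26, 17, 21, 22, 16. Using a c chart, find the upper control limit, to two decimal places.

c̄ = (22 + 19 + 19 + 20 + 16 + 19 + 26 + 17 + 21 + 22 + 16) / 11 = 217 / 11 = 19.7273
UCL = c̄ + 3√c̄ = 19.7273 + 3 × √19.7273 = 19.7273 + 3 × 4.4415 = 33.0519

33.05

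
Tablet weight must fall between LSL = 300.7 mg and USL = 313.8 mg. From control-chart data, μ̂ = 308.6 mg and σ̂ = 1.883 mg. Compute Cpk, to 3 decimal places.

Cpu = (USL − μ̂) / (3σ̂) = (313.8 − 308.6) / (3 × 1.883) = 0.9205; Cpl = (μ̂ − LSL) / (3σ̂) = (308.6 − 300.7) / (3 × 1.883) = 1.3985; Cpk = min(Cpu, Cpl) = 0.9205

0.921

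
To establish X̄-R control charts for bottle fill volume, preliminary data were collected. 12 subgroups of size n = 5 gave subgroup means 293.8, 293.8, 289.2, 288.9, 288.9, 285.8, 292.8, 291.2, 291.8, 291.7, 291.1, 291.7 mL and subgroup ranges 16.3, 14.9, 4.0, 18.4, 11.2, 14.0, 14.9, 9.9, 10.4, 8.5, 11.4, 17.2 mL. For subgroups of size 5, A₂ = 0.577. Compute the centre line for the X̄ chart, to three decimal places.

X̄̄ = (293.8 + 293.8 + 289.2 + 288.9 + 288.9 + 285.8 + 292.8 + 291.2 + 291.8 + 291.7 + 291.1 + 291.7) / 12 = 3490.7000 / 12 = 290.8917
CL = X̄̄ = 290.8917

290.892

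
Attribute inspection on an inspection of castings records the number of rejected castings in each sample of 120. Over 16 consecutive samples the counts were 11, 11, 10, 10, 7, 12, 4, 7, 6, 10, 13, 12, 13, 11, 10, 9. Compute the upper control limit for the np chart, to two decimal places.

18.73

p̄ = Σdᵢ / (k·n) = 156 / (16 × 120) = 0.08125
UCL = np̄ + 3·√(np̄(1−p̄)) = 9.7500 + 3 × √(9.7500×0.91875) = 9.7500 + 3 × 2.9930 = 18.7289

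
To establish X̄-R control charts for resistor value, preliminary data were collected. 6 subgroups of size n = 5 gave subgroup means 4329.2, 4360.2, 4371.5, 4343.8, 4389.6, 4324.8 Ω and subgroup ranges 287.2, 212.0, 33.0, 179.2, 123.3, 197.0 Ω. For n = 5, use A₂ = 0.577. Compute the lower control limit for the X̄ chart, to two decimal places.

4253.97

X̄̄ = (4329.2 + 4360.2 + 4371.5 + 4343.8 + 4389.6 + 4324.8) / 6 = 26119.1000 / 6 = 4353.1833
R̄ = (287.2 + 212.0 + 33.0 + 179.2 + 123.3 + 197.0) / 6 = 1031.7000 / 6 = 171.9500
LCL = X̄̄ − A₂·R̄ = 4353.1833 − 0.577 × 171.9500 = 4253.9682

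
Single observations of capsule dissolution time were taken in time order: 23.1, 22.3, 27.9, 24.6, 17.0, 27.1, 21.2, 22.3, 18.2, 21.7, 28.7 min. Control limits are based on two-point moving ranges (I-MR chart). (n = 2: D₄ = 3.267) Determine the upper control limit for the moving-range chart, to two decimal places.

16.01

Moving ranges: 0.8, 5.6, 3.3, 7.6, 10.1, 5.9, 1.1, 4.1, 3.5, 7.0; M̄R̄ = 49.0000 / 10 = 4.9000
UCL_MR = D₄·M̄R̄ = 3.267 × 4.9000 = 16.0083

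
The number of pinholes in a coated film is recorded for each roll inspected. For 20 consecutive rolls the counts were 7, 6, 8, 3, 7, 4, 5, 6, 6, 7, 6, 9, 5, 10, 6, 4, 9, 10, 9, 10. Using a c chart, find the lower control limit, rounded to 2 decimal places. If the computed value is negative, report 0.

0.00

c̄ = (7 + 6 + 8 + 3 + 7 + 4 + 5 + 6 + 6 + 7 + 6 + 9 + 5 + 10 + 6 + 4 + 9 + 10 + 9 + 10) / 20 = 137 / 20 = 6.8500
LCL = c̄ − 3√c̄ = 6.8500 − 3 × 2.6173 = -1.0018 → 0 (cannot be negative)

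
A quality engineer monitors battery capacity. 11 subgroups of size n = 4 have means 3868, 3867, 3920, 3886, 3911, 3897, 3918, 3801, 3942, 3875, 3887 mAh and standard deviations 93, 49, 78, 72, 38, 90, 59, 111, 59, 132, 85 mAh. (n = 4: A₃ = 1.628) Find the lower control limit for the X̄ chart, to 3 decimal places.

3760.196

X̄̄ = (3868 + 3867 + 3920 + 3886 + 3911 + 3897 + 3918 + 3801 + 3942 + 3875 + 3887) / 11 = 3888.3636
s̄ = (93 + 49 + 78 + 72 + 38 + 90 + 59 + 111 + 59 + 132 + 85) / 11 = 78.7273
LCL = X̄̄ − A₃·s̄ = 3888.3636 − 1.628 × 78.7273 = 3760.1956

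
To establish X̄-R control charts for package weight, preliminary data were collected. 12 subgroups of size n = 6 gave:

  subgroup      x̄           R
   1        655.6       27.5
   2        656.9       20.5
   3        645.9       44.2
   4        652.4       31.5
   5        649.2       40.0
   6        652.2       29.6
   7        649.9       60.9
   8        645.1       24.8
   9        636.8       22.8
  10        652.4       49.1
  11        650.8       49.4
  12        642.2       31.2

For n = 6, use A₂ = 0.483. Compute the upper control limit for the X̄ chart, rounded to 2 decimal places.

X̄̄ = (655.6 + 656.9 + 645.9 + 652.4 + 649.2 + 652.2 + 649.9 + 645.1 + 636.8 + 652.4 + 650.8 + 642.2) / 12 = 7789.4000 / 12 = 649.1167
R̄ = (27.5 + 20.5 + 44.2 + 31.5 + 40.0 + 29.6 + 60.9 + 24.8 + 22.8 + 49.1 + 49.4 + 31.2) / 12 = 431.5000 / 12 = 35.9583
UCL = X̄̄ + A₂·R̄ = 649.1167 + 0.483 × 35.9583 = 666.4845

666.48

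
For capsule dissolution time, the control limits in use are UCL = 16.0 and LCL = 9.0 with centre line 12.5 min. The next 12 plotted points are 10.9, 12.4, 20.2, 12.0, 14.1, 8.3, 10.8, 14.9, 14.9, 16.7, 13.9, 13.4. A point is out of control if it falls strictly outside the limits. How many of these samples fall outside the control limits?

Compare each point to [9.0, 16.0]: sample 3 = 20.2 > UCL; sample 6 = 8.3 < LCL; sample 10 = 16.7 > UCL.

3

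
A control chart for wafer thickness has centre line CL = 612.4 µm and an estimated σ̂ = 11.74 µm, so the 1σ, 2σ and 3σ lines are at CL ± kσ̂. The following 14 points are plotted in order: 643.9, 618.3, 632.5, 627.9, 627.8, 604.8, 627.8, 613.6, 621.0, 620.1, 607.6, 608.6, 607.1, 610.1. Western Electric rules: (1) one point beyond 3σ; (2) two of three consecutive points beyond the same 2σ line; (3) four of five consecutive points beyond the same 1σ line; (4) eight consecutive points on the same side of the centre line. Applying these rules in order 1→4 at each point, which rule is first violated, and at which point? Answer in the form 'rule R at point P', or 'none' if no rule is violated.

rule 3 at point 5

Zone of each point (C = within 1σ̂, B = 1σ̂–2σ̂, A = 2σ̂–3σ̂, * = beyond 3σ̂; sign = side of CL): 1:+A, 2:+C, 3:+B, 4:+B, 5:+B, 6:-C, 7:+B, 8:+C, 9:+C, 10:+C, 11:-C, 12:-C, 13:-C, 14:-C
Rule 3 (four of five consecutive points beyond the same 1σ limit) is satisfied at point 5.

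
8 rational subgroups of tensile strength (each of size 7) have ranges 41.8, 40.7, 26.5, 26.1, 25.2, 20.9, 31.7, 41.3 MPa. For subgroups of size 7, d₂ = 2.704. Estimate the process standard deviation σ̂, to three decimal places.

11.751

R̄ = (41.8 + 40.7 + 26.5 + 26.1 + 25.2 + 20.9 + 31.7 + 41.3) / 8 = 31.7750
σ̂ = R̄ / d₂ = 31.7750 / 2.704 = 11.7511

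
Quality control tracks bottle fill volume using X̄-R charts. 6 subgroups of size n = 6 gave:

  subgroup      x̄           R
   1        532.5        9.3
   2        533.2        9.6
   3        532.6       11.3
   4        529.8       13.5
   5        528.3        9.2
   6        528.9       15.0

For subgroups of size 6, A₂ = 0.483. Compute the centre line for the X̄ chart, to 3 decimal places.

X̄̄ = (532.5 + 533.2 + 532.6 + 529.8 + 528.3 + 528.9) / 6 = 3185.3000 / 6 = 530.8833
CL = X̄̄ = 530.8833

530.883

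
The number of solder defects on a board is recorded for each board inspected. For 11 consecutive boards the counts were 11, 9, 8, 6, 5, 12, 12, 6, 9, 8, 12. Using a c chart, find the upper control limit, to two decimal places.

c̄ = (11 + 9 + 8 + 6 + 5 + 12 + 12 + 6 + 9 + 8 + 12) / 11 = 98 / 11 = 8.9091
UCL = c̄ + 3√c̄ = 8.9091 + 3 × √8.9091 = 8.9091 + 3 × 2.9848 = 17.8635

17.86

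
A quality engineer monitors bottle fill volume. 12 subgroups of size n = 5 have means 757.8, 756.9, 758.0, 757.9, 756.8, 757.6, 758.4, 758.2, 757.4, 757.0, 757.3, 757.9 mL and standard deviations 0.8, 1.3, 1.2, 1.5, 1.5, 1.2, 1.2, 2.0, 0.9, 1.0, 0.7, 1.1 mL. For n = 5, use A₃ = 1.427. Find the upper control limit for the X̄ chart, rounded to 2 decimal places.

X̄̄ = (757.8 + 756.9 + 758.0 + 757.9 + 756.8 + 757.6 + 758.4 + 758.2 + 757.4 + 757.0 + 757.3 + 757.9) / 12 = 757.6000
s̄ = (0.8 + 1.3 + 1.2 + 1.5 + 1.5 + 1.2 + 1.2 + 2.0 + 0.9 + 1.0 + 0.7 + 1.1) / 12 = 1.2000
UCL = X̄̄ + A₃·s̄ = 757.6000 + 1.427 × 1.2000 = 759.3124

759.31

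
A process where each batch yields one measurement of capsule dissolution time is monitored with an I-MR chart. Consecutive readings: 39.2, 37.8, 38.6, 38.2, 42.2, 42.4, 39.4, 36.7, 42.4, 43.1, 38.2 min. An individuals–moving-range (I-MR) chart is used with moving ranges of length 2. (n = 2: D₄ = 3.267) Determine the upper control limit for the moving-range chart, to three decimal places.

7.775

Moving ranges: 1.4, 0.8, 0.4, 4.0, 0.2, 3.0, 2.7, 5.7, 0.7, 4.9; M̄R̄ = 23.8000 / 10 = 2.3800
UCL_MR = D₄·M̄R̄ = 3.267 × 2.3800 = 7.7755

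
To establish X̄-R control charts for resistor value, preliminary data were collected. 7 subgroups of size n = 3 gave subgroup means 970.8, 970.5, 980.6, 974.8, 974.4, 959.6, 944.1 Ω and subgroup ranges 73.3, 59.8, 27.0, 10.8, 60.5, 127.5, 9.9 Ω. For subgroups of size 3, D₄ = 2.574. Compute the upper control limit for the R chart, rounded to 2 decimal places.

R̄ = (73.3 + 59.8 + 27.0 + 10.8 + 60.5 + 127.5 + 9.9) / 7 = 368.8000 / 7 = 52.6857
UCL_R = D₄·R̄ = 2.574 × 52.6857 = 135.6130

135.61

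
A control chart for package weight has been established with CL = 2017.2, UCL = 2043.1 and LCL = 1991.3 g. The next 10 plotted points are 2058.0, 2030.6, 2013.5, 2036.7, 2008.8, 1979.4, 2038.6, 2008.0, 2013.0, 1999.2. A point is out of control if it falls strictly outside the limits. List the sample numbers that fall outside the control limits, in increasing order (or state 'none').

Compare each point to [1991.3, 2043.1]: sample 1 = 2058.0 > UCL; sample 6 = 1979.4 < LCL.

1, 6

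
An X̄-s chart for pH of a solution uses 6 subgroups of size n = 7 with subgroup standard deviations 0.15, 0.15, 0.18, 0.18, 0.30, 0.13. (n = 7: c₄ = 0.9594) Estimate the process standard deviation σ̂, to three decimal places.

s̄ = (0.15 + 0.15 + 0.18 + 0.18 + 0.30 + 0.13) / 6 = 0.1817
σ̂ = s̄ / c₄ = 0.1817 / 0.9594 = 0.1894

0.189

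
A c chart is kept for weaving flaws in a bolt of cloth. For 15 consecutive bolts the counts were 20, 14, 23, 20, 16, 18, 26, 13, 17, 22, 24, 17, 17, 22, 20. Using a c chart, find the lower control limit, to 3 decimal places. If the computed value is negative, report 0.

c̄ = (20 + 14 + 23 + 20 + 16 + 18 + 26 + 13 + 17 + 22 + 24 + 17 + 17 + 22 + 20) / 15 = 289 / 15 = 19.2667
LCL = c̄ − 3√c̄ = 19.2667 − 3 × 4.3894 = 6.0985

6.099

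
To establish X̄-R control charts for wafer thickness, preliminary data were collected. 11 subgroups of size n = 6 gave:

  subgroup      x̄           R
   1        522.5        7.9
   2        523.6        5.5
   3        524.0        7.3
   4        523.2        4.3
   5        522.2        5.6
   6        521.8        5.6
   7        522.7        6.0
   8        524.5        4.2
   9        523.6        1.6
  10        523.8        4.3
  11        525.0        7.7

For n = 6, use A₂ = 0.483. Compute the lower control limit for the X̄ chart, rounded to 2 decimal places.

520.72

X̄̄ = (522.5 + 523.6 + 524.0 + 523.2 + 522.2 + 521.8 + 522.7 + 524.5 + 523.6 + 523.8 + 525.0) / 11 = 5756.9000 / 11 = 523.3545
R̄ = (7.9 + 5.5 + 7.3 + 4.3 + 5.6 + 5.6 + 6.0 + 4.2 + 1.6 + 4.3 + 7.7) / 11 = 60.0000 / 11 = 5.4545
LCL = X̄̄ − A₂·R̄ = 523.3545 − 0.483 × 5.4545 = 520.7200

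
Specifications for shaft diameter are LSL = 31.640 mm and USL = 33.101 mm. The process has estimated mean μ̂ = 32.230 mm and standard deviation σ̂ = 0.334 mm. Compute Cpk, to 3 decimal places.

0.589

Cpu = (USL − μ̂) / (3σ̂) = (33.101 − 32.230) / (3 × 0.334) = 0.8693; Cpl = (μ̂ − LSL) / (3σ̂) = (32.230 − 31.640) / (3 × 0.334) = 0.5888; Cpk = min(Cpu, Cpl) = 0.5888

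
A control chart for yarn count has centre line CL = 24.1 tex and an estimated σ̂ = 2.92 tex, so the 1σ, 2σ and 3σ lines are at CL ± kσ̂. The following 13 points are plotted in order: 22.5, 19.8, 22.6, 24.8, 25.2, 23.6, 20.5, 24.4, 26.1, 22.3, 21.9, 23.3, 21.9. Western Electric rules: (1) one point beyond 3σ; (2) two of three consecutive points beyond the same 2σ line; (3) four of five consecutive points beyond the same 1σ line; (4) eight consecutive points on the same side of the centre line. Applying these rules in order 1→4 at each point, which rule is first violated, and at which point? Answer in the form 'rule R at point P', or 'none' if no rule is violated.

none

Zone of each point (C = within 1σ̂, B = 1σ̂–2σ̂, A = 2σ̂–3σ̂, * = beyond 3σ̂; sign = side of CL): 1:-C, 2:-B, 3:-C, 4:+C, 5:+C, 6:-C, 7:-B, 8:+C, 9:+C, 10:-C, 11:-C, 12:-C, 13:-C
No rule fires across all 13 points.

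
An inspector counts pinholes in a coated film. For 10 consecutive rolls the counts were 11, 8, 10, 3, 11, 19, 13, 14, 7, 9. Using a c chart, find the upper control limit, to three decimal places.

20.221

c̄ = (11 + 8 + 10 + 3 + 11 + 19 + 13 + 14 + 7 + 9) / 10 = 105 / 10 = 10.5000
UCL = c̄ + 3√c̄ = 10.5000 + 3 × √10.5000 = 10.5000 + 3 × 3.2404 = 20.2211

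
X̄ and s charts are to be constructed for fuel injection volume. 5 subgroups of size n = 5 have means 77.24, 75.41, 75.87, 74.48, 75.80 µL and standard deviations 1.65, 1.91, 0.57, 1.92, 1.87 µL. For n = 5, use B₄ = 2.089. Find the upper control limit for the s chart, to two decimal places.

s̄ = (1.65 + 1.91 + 0.57 + 1.92 + 1.87) / 5 = 1.5840
UCL_s = B₄·s̄ = 2.089 × 1.5840 = 3.3090

3.31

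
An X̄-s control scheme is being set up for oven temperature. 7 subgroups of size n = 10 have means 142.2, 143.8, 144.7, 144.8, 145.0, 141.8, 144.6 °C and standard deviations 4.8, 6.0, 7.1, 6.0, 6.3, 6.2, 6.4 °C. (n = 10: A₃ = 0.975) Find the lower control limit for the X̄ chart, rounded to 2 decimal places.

137.88

X̄̄ = (142.2 + 143.8 + 144.7 + 144.8 + 145.0 + 141.8 + 144.6) / 7 = 143.8429
s̄ = (4.8 + 6.0 + 7.1 + 6.0 + 6.3 + 6.2 + 6.4) / 7 = 6.1143
LCL = X̄̄ − A₃·s̄ = 143.8429 − 0.975 × 6.1143 = 137.8814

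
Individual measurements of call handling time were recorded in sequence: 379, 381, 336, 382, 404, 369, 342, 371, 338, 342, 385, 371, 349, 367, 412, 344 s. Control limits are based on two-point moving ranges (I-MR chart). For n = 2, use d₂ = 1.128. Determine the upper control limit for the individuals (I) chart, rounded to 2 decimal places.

447.32

X̄ = (379 + 381 + 336 + 382 + 404 + 369 + 342 + 371 + 338 + 342 + 385 + 371 + 349 + 367 + 412 + 344) / 16 = 367.0000
Moving ranges: 2, 45, 46, 22, 35, 27, 29, 33, 4, 43, 14, 22, 18, 45, 68; M̄R̄ = 453.0000 / 15 = 30.2000
UCL = X̄ + 3·M̄R̄/d₂ = 367.0000 + 3 × 30.2000 / 1.128 = 447.3191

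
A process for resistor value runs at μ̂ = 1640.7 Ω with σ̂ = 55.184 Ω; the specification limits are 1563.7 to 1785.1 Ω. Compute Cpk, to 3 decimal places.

Cpu = (USL − μ̂) / (3σ̂) = (1785.1 − 1640.7) / (3 × 55.184) = 0.8722; Cpl = (μ̂ − LSL) / (3σ̂) = (1640.7 − 1563.7) / (3 × 55.184) = 0.4651; Cpk = min(Cpu, Cpl) = 0.4651

0.465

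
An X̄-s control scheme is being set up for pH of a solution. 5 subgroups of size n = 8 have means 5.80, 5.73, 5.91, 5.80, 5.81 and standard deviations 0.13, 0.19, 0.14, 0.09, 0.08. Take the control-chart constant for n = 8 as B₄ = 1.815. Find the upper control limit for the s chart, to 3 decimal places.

0.229

s̄ = (0.13 + 0.19 + 0.14 + 0.09 + 0.08) / 5 = 0.1260
UCL_s = B₄·s̄ = 1.815 × 0.1260 = 0.2287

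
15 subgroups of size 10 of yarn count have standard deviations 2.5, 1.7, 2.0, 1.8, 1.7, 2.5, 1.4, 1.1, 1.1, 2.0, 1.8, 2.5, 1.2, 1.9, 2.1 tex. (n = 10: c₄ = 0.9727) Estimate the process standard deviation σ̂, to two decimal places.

1.87

s̄ = (2.5 + 1.7 + 2.0 + 1.8 + 1.7 + 2.5 + 1.4 + 1.1 + 1.1 + 2.0 + 1.8 + 2.5 + 1.2 + 1.9 + 2.1) / 15 = 1.8200
σ̂ = s̄ / c₄ = 1.8200 / 0.9727 = 1.8711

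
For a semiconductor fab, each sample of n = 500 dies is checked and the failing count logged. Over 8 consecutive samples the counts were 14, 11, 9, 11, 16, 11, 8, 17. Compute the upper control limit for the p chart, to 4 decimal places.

0.0449

p̄ = Σdᵢ / (k·n) = 97 / (8 × 500) = 0.02425
UCL = p̄ + 3·√(p̄(1−p̄)/n) = 0.02425 + 3 × √(0.02425×0.97575/500) = 0.02425 + 3 × 0.00688 = 0.04489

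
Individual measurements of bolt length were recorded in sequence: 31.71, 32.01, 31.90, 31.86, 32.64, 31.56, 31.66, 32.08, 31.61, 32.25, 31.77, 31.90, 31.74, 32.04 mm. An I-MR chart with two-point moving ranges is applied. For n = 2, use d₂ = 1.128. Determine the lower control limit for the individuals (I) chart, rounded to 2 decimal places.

X̄ = (31.71 + 32.01 + 31.90 + 31.86 + 32.64 + 31.56 + 31.66 + 32.08 + 31.61 + 32.25 + 31.77 + 31.90 + 31.74 + 32.04) / 14 = 31.9093
Moving ranges: 0.30, 0.11, 0.04, 0.78, 1.08, 0.10, 0.42, 0.47, 0.64, 0.48, 0.13, 0.16, 0.30; M̄R̄ = 5.0100 / 13 = 0.3854
LCL = X̄ − 3·M̄R̄/d₂ = 31.9093 − 3 × 0.3854 / 1.128 = 30.8843

30.88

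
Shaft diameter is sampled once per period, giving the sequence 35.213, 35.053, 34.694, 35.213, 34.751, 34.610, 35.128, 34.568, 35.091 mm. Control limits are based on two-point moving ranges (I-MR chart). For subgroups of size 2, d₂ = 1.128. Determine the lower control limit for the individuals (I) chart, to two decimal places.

33.85

X̄ = (35.213 + 35.053 + 34.694 + 35.213 + 34.751 + 34.610 + 35.128 + 34.568 + 35.091) / 9 = 34.9246
Moving ranges: 0.160, 0.359, 0.519, 0.462, 0.141, 0.518, 0.560, 0.523; M̄R̄ = 3.2420 / 8 = 0.4052
LCL = X̄ − 3·M̄R̄/d₂ = 34.9246 − 3 × 0.4052 / 1.128 = 33.8468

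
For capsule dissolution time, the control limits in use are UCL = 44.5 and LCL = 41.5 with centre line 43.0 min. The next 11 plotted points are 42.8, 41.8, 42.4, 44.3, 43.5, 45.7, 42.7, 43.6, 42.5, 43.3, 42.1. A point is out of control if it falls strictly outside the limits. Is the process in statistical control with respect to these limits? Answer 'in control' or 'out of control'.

out of control

Compare each point to [41.5, 44.5]: sample 6 = 45.7 > UCL.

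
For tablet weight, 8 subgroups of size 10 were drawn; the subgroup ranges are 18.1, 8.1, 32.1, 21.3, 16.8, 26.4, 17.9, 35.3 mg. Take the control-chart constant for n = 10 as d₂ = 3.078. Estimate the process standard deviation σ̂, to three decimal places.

7.147

R̄ = (18.1 + 8.1 + 32.1 + 21.3 + 16.8 + 26.4 + 17.9 + 35.3) / 8 = 22.0000
σ̂ = R̄ / d₂ = 22.0000 / 3.078 = 7.1475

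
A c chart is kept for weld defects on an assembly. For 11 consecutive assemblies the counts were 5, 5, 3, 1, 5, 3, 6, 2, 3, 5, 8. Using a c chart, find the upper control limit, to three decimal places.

c̄ = (5 + 5 + 3 + 1 + 5 + 3 + 6 + 2 + 3 + 5 + 8) / 11 = 46 / 11 = 4.1818
UCL = c̄ + 3√c̄ = 4.1818 + 3 × √4.1818 = 4.1818 + 3 × 2.0449 = 10.3167

10.317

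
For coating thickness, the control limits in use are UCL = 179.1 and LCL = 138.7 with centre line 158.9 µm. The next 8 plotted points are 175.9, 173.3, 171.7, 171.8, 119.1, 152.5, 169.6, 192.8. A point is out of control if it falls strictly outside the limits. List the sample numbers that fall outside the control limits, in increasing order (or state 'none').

5, 8

Compare each point to [138.7, 179.1]: sample 5 = 119.1 < LCL; sample 8 = 192.8 > UCL.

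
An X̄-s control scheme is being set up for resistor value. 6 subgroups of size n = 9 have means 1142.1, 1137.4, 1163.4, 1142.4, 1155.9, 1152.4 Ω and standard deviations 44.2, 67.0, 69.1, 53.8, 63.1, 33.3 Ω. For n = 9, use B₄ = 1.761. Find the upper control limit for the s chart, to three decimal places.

97.002

s̄ = (44.2 + 67.0 + 69.1 + 53.8 + 63.1 + 33.3) / 6 = 55.0833
UCL_s = B₄·s̄ = 1.761 × 55.0833 = 97.0018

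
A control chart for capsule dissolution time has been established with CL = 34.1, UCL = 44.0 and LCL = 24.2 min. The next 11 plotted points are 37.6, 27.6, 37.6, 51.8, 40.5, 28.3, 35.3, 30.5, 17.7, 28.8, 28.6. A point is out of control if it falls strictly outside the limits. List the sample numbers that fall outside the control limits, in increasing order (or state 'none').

Compare each point to [24.2, 44.0]: sample 4 = 51.8 > UCL; sample 9 = 17.7 < LCL.

4, 9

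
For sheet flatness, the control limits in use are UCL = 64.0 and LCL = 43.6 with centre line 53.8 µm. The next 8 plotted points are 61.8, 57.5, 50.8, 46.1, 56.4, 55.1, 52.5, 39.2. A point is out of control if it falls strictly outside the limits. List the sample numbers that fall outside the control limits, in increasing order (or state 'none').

8

Compare each point to [43.6, 64.0]: sample 8 = 39.2 < LCL.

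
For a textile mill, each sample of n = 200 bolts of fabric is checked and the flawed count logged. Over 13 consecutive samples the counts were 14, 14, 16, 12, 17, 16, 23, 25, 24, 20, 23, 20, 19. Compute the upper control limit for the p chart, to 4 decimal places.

0.1552

p̄ = Σdᵢ / (k·n) = 243 / (13 × 200) = 0.09346
UCL = p̄ + 3·√(p̄(1−p̄)/n) = 0.09346 + 3 × √(0.09346×0.90654/200) = 0.09346 + 3 × 0.02058 = 0.15521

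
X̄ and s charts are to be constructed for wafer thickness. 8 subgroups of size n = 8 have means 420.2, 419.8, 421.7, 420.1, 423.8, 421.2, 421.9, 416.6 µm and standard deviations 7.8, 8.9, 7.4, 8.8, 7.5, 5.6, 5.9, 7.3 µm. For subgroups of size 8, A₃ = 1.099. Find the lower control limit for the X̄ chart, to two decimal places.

412.53

X̄̄ = (420.2 + 419.8 + 421.7 + 420.1 + 423.8 + 421.2 + 421.9 + 416.6) / 8 = 420.6625
s̄ = (7.8 + 8.9 + 7.4 + 8.8 + 7.5 + 5.6 + 5.9 + 7.3) / 8 = 7.4000
LCL = X̄̄ − A₃·s̄ = 420.6625 − 1.099 × 7.4000 = 412.5299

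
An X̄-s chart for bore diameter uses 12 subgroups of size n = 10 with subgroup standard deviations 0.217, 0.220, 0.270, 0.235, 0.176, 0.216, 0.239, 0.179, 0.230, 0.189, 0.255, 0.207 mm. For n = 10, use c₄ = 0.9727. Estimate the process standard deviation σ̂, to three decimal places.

s̄ = (0.217 + 0.220 + 0.270 + 0.235 + 0.176 + 0.216 + 0.239 + 0.179 + 0.230 + 0.189 + 0.255 + 0.207) / 12 = 0.2194
σ̂ = s̄ / c₄ = 0.2194 / 0.9727 = 0.2256

0.226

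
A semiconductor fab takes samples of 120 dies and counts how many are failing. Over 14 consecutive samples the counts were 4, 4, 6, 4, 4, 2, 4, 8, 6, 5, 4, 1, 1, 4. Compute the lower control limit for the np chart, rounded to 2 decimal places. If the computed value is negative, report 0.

p̄ = Σdᵢ / (k·n) = 57 / (14 × 120) = 0.03393
LCL = np̄ − 3·√(np̄(1−p̄)) = 4.0714 − 3 × 1.9833 = -1.8783 → 0 (negative, so LCL = 0)

0.00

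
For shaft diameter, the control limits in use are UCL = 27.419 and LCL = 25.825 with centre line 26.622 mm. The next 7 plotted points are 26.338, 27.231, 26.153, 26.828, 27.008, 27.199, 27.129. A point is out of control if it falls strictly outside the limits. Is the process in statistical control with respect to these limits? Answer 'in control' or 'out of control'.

in control

All 7 points lie within [25.825, 27.419].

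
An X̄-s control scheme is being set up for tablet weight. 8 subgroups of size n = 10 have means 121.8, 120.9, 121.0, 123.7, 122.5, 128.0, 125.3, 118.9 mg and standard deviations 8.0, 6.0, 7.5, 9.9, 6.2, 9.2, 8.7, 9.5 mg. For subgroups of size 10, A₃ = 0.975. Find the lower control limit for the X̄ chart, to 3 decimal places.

X̄̄ = (121.8 + 120.9 + 121.0 + 123.7 + 122.5 + 128.0 + 125.3 + 118.9) / 8 = 122.7625
s̄ = (8.0 + 6.0 + 7.5 + 9.9 + 6.2 + 9.2 + 8.7 + 9.5) / 8 = 8.1250
LCL = X̄̄ − A₃·s̄ = 122.7625 − 0.975 × 8.1250 = 114.8406

114.841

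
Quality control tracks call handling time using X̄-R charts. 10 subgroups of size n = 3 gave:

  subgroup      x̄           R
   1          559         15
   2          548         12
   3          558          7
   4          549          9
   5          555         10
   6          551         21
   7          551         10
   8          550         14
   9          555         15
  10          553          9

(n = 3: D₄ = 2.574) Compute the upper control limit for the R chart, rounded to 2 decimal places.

31.40

R̄ = (15 + 12 + 7 + 9 + 10 + 21 + 10 + 14 + 15 + 9) / 10 = 122.0000 / 10 = 12.2000
UCL_R = D₄·R̄ = 2.574 × 12.2000 = 31.4028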